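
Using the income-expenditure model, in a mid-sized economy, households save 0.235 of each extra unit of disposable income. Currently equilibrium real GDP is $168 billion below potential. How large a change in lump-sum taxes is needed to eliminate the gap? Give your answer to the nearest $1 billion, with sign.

MPC = 1 − MPS = 1 − 0.235 = 0.765.
Spending multiplier = 1/(1 − MPC) = 1/(1 − 0.765) = 1/0.235 ≈ 4.255.
Tax multiplier = −c·k = −0.765/0.235 ≈ −3.255. Need ΔY = +$168 billion, so ΔT = ΔY/(−c·k) = −(+$168 billion) × 0.235 / 0.765 ≈ −$52 billion.
The government should cut lump-sum taxes by $52 billion.

−$52 billion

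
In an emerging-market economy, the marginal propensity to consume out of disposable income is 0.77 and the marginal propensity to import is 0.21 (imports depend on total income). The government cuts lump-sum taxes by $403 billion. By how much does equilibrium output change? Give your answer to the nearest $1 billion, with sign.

+$705 billion

A lump-sum tax change of −$403 billion shifts disposable income by +$403 billion; first-round consumption changes by −c × ΔT = −0.77 × (−$403 billion) = +$310.31 billion.
Expenditure multiplier = 1/(1 − c + m) = 1/(1 − 0.77 + 0.21) = 1/0.44 ≈ 2.273.
The tax multiplier is −c × k = −1.75, so ΔY = k × (−c·ΔT) = (+$310.31 billion) / 0.44 ≈ +$705 billion.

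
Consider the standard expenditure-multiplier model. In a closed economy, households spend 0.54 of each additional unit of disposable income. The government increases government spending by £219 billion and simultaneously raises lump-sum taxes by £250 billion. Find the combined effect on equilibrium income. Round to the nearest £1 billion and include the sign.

Expenditure multiplier = 1/(1 − MPC) = 1/(1 − 0.54) = 1/0.46 ≈ 2.174.
ΔG contributes k·ΔG = (+£219 billion) / 0.46 ≈ +£476.1 billion.
ΔT of +£250 billion changes first-round spending by −c·ΔT = −£135 billion, contributing k·(−c·ΔT) = (−£135 billion) / 0.46 ≈ −£293.5 billion.
Net ΔY = k(ΔG − c·ΔT) = (+£84 billion) / 0.46 ≈ +£183 billion.

+£183 billion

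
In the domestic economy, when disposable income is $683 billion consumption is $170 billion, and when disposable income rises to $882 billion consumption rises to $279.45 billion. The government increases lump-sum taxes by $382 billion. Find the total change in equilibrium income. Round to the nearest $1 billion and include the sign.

−$467 billion

MPC = ΔC/ΔYd = (279.45 − 170)/(882 − 683) = 109.45/199 = 0.55.
A lump-sum tax change of +$382 billion shifts disposable income by −$382 billion; first-round consumption changes by −c × ΔT = −0.55 × (+$382 billion) = −$210.1 billion.
Expenditure multiplier = 1/(1 − MPC) = 1/(1 − 0.55) = 1/0.45 ≈ 2.222.
The tax multiplier is −c × k ≈ −1.222, so ΔY = k × (−c·ΔT) = (−$210.1 billion) / 0.45 ≈ −$467 billion.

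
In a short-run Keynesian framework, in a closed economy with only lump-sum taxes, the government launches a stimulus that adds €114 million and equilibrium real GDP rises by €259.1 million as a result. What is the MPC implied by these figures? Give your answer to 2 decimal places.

Implied spending multiplier k = ΔY/ΔG = 259.1/114 ≈ 2.2728.
Since k = 1/(1 − MPC), MPC = 1 − 1/k = 1 − ΔG/ΔY = 1 − 114/259.1 ≈ 0.56.

0.56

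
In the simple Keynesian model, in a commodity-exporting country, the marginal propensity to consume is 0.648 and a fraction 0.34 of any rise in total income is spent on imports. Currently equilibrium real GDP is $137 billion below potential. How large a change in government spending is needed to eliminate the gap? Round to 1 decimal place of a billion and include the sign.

Spending multiplier = 1/(1 − c + m) = 1/(1 − 0.648 + 0.34) = 1/0.692 ≈ 1.445.
Need ΔY = +$137 billion, so ΔG = ΔY/k = (+$137 billion) × 0.692 ≈ +$94.8 billion.
The government should increase government spending by $94.8 billion.

+$94.8 billion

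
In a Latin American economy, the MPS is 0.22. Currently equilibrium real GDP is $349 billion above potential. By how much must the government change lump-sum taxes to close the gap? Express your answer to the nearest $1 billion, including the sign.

+$98 billion

MPC = 1 − MPS = 1 − 0.22 = 0.78.
Spending multiplier = 1/(1 − MPC) = 1/(1 − 0.78) = 1/0.22 ≈ 4.545.
Tax multiplier = −c·k = −0.78/0.22 ≈ −3.545. Need ΔY = −$349 billion, so ΔT = ΔY/(−c·k) = −(−$349 billion) × 0.22 / 0.78 ≈ +$98 billion.
The government should raise lump-sum taxes by $98 billion.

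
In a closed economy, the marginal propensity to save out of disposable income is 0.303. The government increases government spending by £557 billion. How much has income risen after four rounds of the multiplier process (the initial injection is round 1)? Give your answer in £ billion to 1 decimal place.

MPC = 1 − MPS = 1 − 0.303 = 0.697.
Round 1 adds ΔG = £557 billion; each later round is MPC = 0.697 times the previous.
After 4 rounds: 557 + 388.229 + 270.595613 + 188.605142261 = ΔG·(1 − c^4)/(1 − c) = 557 × (1 − 0.236010384481)/0.303 ≈ £1,404.4 billion.

£1,404.4 billion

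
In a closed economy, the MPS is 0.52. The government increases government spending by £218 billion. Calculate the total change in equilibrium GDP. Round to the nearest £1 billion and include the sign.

+£419 billion

MPC = 1 − MPS = 1 − 0.52 = 0.48.
Government-spending multiplier = 1/(1 − MPC) = 1/(1 − 0.48) = 1/0.52 ≈ 1.923.
ΔY = k × ΔG = (+£218 billion) / 0.52 ≈ +£419 billion.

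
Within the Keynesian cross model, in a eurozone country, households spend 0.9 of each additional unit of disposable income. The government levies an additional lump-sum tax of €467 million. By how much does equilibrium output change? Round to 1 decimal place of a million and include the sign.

A lump-sum tax change of +€467 million shifts disposable income by −€467 million; first-round consumption changes by −c × ΔT = −0.9 × (+€467 million) = −€420.3 million.
Expenditure multiplier = 1/(1 − MPC) = 1/(1 − 0.9) = 1/0.1 = 10.
The tax multiplier is −c × k = −9, so ΔY = k × (−c·ΔT) = (−€420.3 million) / 0.1 = −€4,203 million.

−€4,203.0 million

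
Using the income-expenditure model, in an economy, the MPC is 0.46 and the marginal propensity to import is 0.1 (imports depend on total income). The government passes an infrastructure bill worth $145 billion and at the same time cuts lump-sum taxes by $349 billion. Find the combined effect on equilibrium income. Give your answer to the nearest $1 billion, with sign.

+$477 billion

Expenditure multiplier = 1/(1 − c + m) = 1/(1 − 0.46 + 0.1) = 1/0.64 ≈ 1.563.
ΔG contributes k·ΔG = (+$145 billion) / 0.64 ≈ +$226.6 billion.
ΔT of −$349 billion changes first-round spending by −c·ΔT = +$160.54 billion, contributing k·(−c·ΔT) = (+$160.54 billion) / 0.64 ≈ +$250.8 billion.
Net ΔY = k(ΔG − c·ΔT) = (+$305.54 billion) / 0.64 ≈ +$477 billion.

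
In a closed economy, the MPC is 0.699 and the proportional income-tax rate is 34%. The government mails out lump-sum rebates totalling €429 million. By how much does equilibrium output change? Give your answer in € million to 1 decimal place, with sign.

+€556.7 million

A lump-sum tax change of −€429 million shifts disposable income by +€429 million; first-round consumption changes by −c × ΔT = −0.699 × (−€429 million) = +€299.871 million.
Expenditure multiplier = 1/(1 − c(1−t)) = 1/(1 − 0.699×0.66) = 1/0.53866 ≈ 1.856.
The tax multiplier is −c × k ≈ −1.298, so ΔY = k × (−c·ΔT) = (+€299.871 million) / 0.53866 ≈ +€556.7 million.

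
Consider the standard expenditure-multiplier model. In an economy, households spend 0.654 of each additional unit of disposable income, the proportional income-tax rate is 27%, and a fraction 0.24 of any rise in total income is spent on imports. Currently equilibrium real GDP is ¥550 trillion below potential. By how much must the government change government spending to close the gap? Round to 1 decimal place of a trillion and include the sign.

Spending multiplier = 1/(1 − c(1−t) + m) = 1/(1 − 0.654×0.73 + 0.24) = 1/0.76258 ≈ 1.311.
Need ΔY = +¥550 trillion, so ΔG = ΔY/k = (+¥550 trillion) × 0.76258 ≈ +¥419.4 trillion.
The government should increase government spending by ¥419.4 trillion.

+¥419.4 trillion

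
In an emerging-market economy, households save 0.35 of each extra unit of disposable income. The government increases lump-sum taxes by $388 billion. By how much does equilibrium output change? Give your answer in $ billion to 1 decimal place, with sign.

−$720.6 billion

MPC = 1 − MPS = 1 − 0.35 = 0.65.
A lump-sum tax change of +$388 billion shifts disposable income by −$388 billion; first-round consumption changes by −c × ΔT = −0.65 × (+$388 billion) = −$252.2 billion.
Expenditure multiplier = 1/(1 − MPC) = 1/(1 − 0.65) = 1/0.35 ≈ 2.857.
The tax multiplier is −c × k ≈ −1.857, so ΔY = k × (−c·ΔT) = (−$252.2 billion) / 0.35 ≈ −$720.6 billion.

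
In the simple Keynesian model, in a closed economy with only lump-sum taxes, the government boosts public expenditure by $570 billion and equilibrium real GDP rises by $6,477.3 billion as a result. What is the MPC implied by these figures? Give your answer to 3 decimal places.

0.912

Implied spending multiplier k = ΔY/ΔG = 6,477.3/570 ≈ 11.3637.
Since k = 1/(1 − MPC), MPC = 1 − 1/k = 1 − ΔG/ΔY = 1 − 570/6,477.3 ≈ 0.912.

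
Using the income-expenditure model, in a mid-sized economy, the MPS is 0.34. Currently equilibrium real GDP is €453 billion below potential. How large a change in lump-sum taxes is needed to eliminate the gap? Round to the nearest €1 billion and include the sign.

MPC = 1 − MPS = 1 − 0.34 = 0.66.
Spending multiplier = 1/(1 − MPC) = 1/(1 − 0.66) = 1/0.34 ≈ 2.941.
Tax multiplier = −c·k = −0.66/0.34 ≈ −1.941. Need ΔY = +€453 billion, so ΔT = ΔY/(−c·k) = −(+€453 billion) × 0.34 / 0.66 ≈ −€233 billion.
The government should cut lump-sum taxes by €233 billion.

−€233 billion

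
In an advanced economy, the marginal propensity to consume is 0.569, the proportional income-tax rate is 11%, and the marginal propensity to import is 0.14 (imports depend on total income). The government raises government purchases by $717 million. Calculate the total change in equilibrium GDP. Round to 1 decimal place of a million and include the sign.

Spending multiplier = 1/(1 − c(1−t) + m) = 1/(1 − 0.569×0.89 + 0.14) = 1/0.63359 ≈ 1.578.
ΔY = k × ΔG = (+$717 million) / 0.63359 ≈ +$1,131.6 million.

+$1,131.6 million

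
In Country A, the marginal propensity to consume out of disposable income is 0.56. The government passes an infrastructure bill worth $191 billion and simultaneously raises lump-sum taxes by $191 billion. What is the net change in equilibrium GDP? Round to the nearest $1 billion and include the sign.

Expenditure multiplier = 1/(1 − MPC) = 1/(1 − 0.56) = 1/0.44 ≈ 2.273.
ΔG contributes k·ΔG = (+$191 billion) / 0.44 ≈ +$434.1 billion.
ΔT of +$191 billion changes first-round spending by −c·ΔT = −$106.96 billion, contributing k·(−c·ΔT) = (−$106.96 billion) / 0.44 ≈ −$243.1 billion.
With ΔG = ΔT and no other leakages, the balanced-budget multiplier is 1, so ΔY = ΔG = +$191 billion.

+$191 billion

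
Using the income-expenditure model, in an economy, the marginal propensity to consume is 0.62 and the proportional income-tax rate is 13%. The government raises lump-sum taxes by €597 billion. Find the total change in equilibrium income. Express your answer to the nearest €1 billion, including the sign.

−€804 billion

A lump-sum tax change of +€597 billion shifts disposable income by −€597 billion; first-round consumption changes by −c × ΔT = −0.62 × (+€597 billion) = −€370.14 billion.
Expenditure multiplier = 1/(1 − c(1−t)) = 1/(1 − 0.62×0.87) = 1/0.4606 ≈ 2.171.
The tax multiplier is −c × k ≈ −1.346, so ΔY = k × (−c·ΔT) = (−€370.14 billion) / 0.4606 ≈ −€804 billion.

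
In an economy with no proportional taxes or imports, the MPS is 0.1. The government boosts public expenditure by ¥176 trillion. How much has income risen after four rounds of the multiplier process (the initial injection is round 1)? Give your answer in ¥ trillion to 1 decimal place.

¥605.3 trillion

MPC = 1 − MPS = 1 − 0.1 = 0.9.
Round 1 adds ΔG = ¥176 trillion; each later round is MPC = 0.9 times the previous.
After 4 rounds: 176 + 158.4 + 142.56 + 128.304 = ΔG·(1 − c^4)/(1 − c) = 176 × (1 − 0.6561)/0.1 ≈ ¥605.3 trillion.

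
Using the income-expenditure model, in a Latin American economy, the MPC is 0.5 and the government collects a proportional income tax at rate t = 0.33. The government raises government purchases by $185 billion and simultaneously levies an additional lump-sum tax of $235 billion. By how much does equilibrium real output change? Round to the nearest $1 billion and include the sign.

+$102 billion

Expenditure multiplier = 1/(1 − c(1−t)) = 1/(1 − 0.5×0.67) = 1/0.665 ≈ 1.504.
ΔG contributes k·ΔG = (+$185 billion) / 0.665 ≈ +$278.2 billion.
ΔT of +$235 billion changes first-round spending by −c·ΔT = −$117.5 billion, contributing k·(−c·ΔT) = (−$117.5 billion) / 0.665 ≈ −$176.7 billion.
Net ΔY = k(ΔG − c·ΔT) = (+$67.5 billion) / 0.665 ≈ +$102 billion.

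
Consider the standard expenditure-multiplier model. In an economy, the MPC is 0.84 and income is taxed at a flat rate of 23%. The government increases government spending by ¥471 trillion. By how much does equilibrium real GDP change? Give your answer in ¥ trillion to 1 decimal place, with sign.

+¥1,333.5 trillion

Spending multiplier = 1/(1 − c(1−t)) = 1/(1 − 0.84×0.77) = 1/0.3532 ≈ 2.831.
ΔY = k × ΔG = (+¥471 trillion) / 0.3532 ≈ +¥1,333.5 trillion.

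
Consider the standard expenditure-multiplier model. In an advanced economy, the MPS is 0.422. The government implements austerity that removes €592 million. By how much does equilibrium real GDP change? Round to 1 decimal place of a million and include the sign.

MPC = 1 − MPS = 1 − 0.422 = 0.578.
Spending multiplier = 1/(1 − MPC) = 1/(1 − 0.578) = 1/0.422 ≈ 2.37.
ΔY = k × ΔG = (−€592 million) / 0.422 ≈ −€1,402.8 million.

−€1,402.8 million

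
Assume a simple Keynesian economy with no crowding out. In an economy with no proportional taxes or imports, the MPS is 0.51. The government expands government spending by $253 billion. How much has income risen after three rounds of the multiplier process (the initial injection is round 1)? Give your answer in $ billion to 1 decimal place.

MPC = 1 − MPS = 1 − 0.51 = 0.49.
Round 1 adds ΔG = $253 billion; each later round is MPC = 0.49 times the previous.
After 3 rounds: 253 + 123.97 + 60.7453 = ΔG·(1 − c^3)/(1 − c) = 253 × (1 − 0.117649)/0.51 ≈ $437.7 billion.

$437.7 billion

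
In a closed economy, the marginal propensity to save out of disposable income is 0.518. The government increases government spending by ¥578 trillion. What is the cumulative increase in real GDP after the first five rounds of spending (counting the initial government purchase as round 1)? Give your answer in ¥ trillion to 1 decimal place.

MPC = 1 − MPS = 1 − 0.518 = 0.482.
Round 1 adds ΔG = ¥578 trillion; each later round is MPC = 0.482 times the previous.
After 5 rounds: 578 + 278.596 + 134.283272 + 64.724537104 + 31.197226884128 = ΔG·(1 − c^5)/(1 − c) = 578 × (1 − 0.026015680550432)/0.518 ≈ ¥1,086.8 trillion.

¥1,086.8 trillion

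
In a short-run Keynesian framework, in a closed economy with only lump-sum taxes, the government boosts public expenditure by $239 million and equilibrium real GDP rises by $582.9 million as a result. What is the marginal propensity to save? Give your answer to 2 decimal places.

Implied spending multiplier k = ΔY/ΔG = 582.9/239 ≈ 2.4389.
Since k = 1/(1 − MPC), MPC = 1 − 1/k = 1 − ΔG/ΔY = 1 − 239/582.9 ≈ 0.59.
MPS = 1 − MPC = 0.41.

0.41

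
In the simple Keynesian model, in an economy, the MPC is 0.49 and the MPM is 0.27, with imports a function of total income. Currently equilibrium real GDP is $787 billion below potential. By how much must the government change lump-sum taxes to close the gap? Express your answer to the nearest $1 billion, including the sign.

Spending multiplier = 1/(1 − c + m) = 1/(1 − 0.49 + 0.27) = 1/0.78 ≈ 1.282.
Tax multiplier = −c·k = −0.49/0.78 ≈ −0.628. Need ΔY = +$787 billion, so ΔT = ΔY/(−c·k) = −(+$787 billion) × 0.78 / 0.49 ≈ −$1,253 billion.
The government should cut lump-sum taxes by $1,253 billion.

−$1,253 billion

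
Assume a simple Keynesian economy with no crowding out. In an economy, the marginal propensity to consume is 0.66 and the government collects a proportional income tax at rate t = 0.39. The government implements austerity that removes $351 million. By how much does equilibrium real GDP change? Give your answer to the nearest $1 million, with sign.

Government-spending multiplier = 1/(1 − c(1−t)) = 1/(1 − 0.66×0.61) = 1/0.5974 ≈ 1.674.
ΔY = k × ΔG = (−$351 million) / 0.5974 ≈ −$588 million.

−$588 million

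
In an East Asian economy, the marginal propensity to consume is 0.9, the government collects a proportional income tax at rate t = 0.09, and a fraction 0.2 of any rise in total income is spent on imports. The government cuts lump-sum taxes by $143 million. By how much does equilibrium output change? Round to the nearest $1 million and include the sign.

A lump-sum tax change of −$143 million shifts disposable income by +$143 million; first-round consumption changes by −c × ΔT = −0.9 × (−$143 million) = +$128.7 million.
Expenditure multiplier = 1/(1 − c(1−t) + m) = 1/(1 − 0.9×0.91 + 0.2) = 1/0.381 ≈ 2.625.
The tax multiplier is −c × k ≈ −2.362, so ΔY = k × (−c·ΔT) = (+$128.7 million) / 0.381 ≈ +$338 million.

+$338 million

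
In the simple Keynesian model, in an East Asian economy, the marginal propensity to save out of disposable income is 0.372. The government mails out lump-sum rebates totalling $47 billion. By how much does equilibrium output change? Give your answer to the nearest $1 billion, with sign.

MPC = 1 − MPS = 1 − 0.372 = 0.628.
A lump-sum tax change of −$47 billion shifts disposable income by +$47 billion; first-round consumption changes by −c × ΔT = −0.628 × (−$47 billion) = +$29.516 billion.
Expenditure multiplier = 1/(1 − MPC) = 1/(1 − 0.628) = 1/0.372 ≈ 2.688.
The tax multiplier is −c × k ≈ −1.688, so ΔY = k × (−c·ΔT) = (+$29.516 billion) / 0.372 ≈ +$79 billion.

+$79 billion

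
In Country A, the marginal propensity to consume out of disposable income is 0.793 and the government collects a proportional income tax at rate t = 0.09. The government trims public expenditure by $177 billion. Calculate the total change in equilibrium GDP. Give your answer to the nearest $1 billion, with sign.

Expenditure multiplier = 1/(1 − c(1−t)) = 1/(1 − 0.793×0.91) = 1/0.27837 ≈ 3.592.
ΔY = k × ΔG = (−$177 billion) / 0.27837 ≈ −$636 billion.

−$636 billion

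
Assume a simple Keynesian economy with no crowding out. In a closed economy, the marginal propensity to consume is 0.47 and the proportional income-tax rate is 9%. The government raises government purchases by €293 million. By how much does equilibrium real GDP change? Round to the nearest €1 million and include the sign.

+€512 million

Expenditure multiplier = 1/(1 − c(1−t)) = 1/(1 − 0.47×0.91) = 1/0.5723 ≈ 1.747.
ΔY = k × ΔG = (+€293 million) / 0.5723 ≈ +€512 million.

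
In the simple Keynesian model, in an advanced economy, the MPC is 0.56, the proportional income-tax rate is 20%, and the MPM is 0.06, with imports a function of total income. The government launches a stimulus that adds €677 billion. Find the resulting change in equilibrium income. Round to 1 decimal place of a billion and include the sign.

Government-spending multiplier = 1/(1 − c(1−t) + m) = 1/(1 − 0.56×0.8 + 0.06) = 1/0.612 ≈ 1.634.
ΔY = k × ΔG = (+€677 billion) / 0.612 ≈ +€1,106.2 billion.

+€1,106.2 billion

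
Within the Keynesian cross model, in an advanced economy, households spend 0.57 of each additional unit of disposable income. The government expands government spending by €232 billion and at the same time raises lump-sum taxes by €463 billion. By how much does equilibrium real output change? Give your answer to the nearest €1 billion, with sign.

−€74 billion

Expenditure multiplier = 1/(1 − MPC) = 1/(1 − 0.57) = 1/0.43 ≈ 2.326.
ΔG contributes k·ΔG = (+€232 billion) / 0.43 ≈ +€539.5 billion.
ΔT of +€463 billion changes first-round spending by −c·ΔT = −€263.91 billion, contributing k·(−c·ΔT) = (−€263.91 billion) / 0.43 ≈ −€613.7 billion.
Net ΔY = k(ΔG − c·ΔT) = (−€31.91 billion) / 0.43 ≈ −€74 billion.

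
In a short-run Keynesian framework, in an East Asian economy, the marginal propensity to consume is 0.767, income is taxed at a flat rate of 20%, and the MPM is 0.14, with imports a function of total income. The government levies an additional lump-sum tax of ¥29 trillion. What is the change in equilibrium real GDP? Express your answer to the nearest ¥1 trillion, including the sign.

−¥42 trillion

A lump-sum tax change of +¥29 trillion shifts disposable income by −¥29 trillion; first-round consumption changes by −c × ΔT = −0.767 × (+¥29 trillion) = −¥22.243 trillion.
Expenditure multiplier = 1/(1 − c(1−t) + m) = 1/(1 − 0.767×0.8 + 0.14) = 1/0.5264 ≈ 1.9.
The tax multiplier is −c × k ≈ −1.457, so ΔY = k × (−c·ΔT) = (−¥22.243 trillion) / 0.5264 ≈ −¥42 trillion.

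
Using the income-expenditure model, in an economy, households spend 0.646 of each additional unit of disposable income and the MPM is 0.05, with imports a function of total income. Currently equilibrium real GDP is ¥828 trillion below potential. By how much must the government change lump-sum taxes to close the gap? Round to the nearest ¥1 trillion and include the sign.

Spending multiplier = 1/(1 − c + m) = 1/(1 − 0.646 + 0.05) = 1/0.404 ≈ 2.475.
Tax multiplier = −c·k = −0.646/0.404 ≈ −1.599. Need ΔY = +¥828 trillion, so ΔT = ΔY/(−c·k) = −(+¥828 trillion) × 0.404 / 0.646 ≈ −¥518 trillion.
The government should cut lump-sum taxes by ¥518 trillion.

−¥518 trillion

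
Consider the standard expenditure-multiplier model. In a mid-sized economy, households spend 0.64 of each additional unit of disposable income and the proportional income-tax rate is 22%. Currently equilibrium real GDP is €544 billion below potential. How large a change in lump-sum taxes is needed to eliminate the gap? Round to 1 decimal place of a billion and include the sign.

Spending multiplier = 1/(1 − c(1−t)) = 1/(1 − 0.64×0.78) = 1/0.5008 ≈ 1.997.
Tax multiplier = −c·k = −0.64/0.5008 ≈ −1.278. Need ΔY = +€544 billion, so ΔT = ΔY/(−c·k) = −(+€544 billion) × 0.5008 / 0.64 ≈ −€425.7 billion.
The government should cut lump-sum taxes by €425.7 billion.

−€425.7 billion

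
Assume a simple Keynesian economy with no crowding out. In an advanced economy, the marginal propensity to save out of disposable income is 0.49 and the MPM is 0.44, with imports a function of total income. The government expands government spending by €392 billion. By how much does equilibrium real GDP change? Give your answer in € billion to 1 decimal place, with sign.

MPC = 1 − MPS = 1 − 0.49 = 0.51.
Spending multiplier = 1/(1 − c + m) = 1/(1 − 0.51 + 0.44) = 1/0.93 ≈ 1.075.
ΔY = k × ΔG = (+€392 billion) / 0.93 ≈ +€421.5 billion.

+€421.5 billion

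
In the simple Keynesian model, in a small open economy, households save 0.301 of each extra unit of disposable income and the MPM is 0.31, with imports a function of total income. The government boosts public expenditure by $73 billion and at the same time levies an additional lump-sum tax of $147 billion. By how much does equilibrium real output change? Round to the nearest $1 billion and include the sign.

MPC = 1 − MPS = 1 − 0.301 = 0.699.
Expenditure multiplier = 1/(1 − c + m) = 1/(1 − 0.699 + 0.31) = 1/0.611 ≈ 1.637.
ΔG contributes k·ΔG = (+$73 billion) / 0.611 ≈ +$119.5 billion.
ΔT of +$147 billion changes first-round spending by −c·ΔT = −$102.753 billion, contributing k·(−c·ΔT) = (−$102.753 billion) / 0.611 ≈ −$168.2 billion.
Net ΔY = k(ΔG − c·ΔT) = (−$29.753 billion) / 0.611 ≈ −$49 billion.

−$49 billion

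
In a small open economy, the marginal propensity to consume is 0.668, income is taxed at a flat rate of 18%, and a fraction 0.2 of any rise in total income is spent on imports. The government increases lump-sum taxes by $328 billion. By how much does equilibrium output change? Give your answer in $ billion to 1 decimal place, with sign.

A lump-sum tax change of +$328 billion shifts disposable income by −$328 billion; first-round consumption changes by −c × ΔT = −0.668 × (+$328 billion) = −$219.104 billion.
Expenditure multiplier = 1/(1 − c(1−t) + m) = 1/(1 − 0.668×0.82 + 0.2) = 1/0.65224 ≈ 1.533.
The tax multiplier is −c × k ≈ −1.024, so ΔY = k × (−c·ΔT) = (−$219.104 billion) / 0.65224 ≈ −$335.9 billion.

−$335.9 billion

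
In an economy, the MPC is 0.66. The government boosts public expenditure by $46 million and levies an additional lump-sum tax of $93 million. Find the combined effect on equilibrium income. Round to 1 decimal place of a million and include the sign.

Expenditure multiplier = 1/(1 − MPC) = 1/(1 − 0.66) = 1/0.34 ≈ 2.941.
ΔG contributes k·ΔG = (+$46 million) / 0.34 ≈ +$135.3 million.
ΔT of +$93 million changes first-round spending by −c·ΔT = −$61.38 million, contributing k·(−c·ΔT) = (−$61.38 million) / 0.34 ≈ −$180.5 million.
Net ΔY = k(ΔG − c·ΔT) = (−$15.38 million) / 0.34 ≈ −$45.2 million.

−$45.2 million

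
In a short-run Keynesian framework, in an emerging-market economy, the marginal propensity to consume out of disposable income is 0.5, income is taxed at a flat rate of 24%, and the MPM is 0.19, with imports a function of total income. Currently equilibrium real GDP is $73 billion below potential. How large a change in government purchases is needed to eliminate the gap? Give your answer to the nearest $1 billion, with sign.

Spending multiplier = 1/(1 − c(1−t) + m) = 1/(1 − 0.5×0.76 + 0.19) = 1/0.81 ≈ 1.235.
Need ΔY = +$73 billion, so ΔG = ΔY/k = (+$73 billion) × 0.81 ≈ +$59 billion.
The government should increase government purchases by $59 billion.

+$59 billion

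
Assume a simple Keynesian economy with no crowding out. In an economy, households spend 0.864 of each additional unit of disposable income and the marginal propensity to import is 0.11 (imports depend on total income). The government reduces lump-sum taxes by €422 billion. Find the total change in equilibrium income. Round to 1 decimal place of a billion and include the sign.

+€1,482.1 billion

A lump-sum tax change of −€422 billion shifts disposable income by +€422 billion; first-round consumption changes by −c × ΔT = −0.864 × (−€422 billion) = +€364.608 billion.
Expenditure multiplier = 1/(1 − c + m) = 1/(1 − 0.864 + 0.11) = 1/0.246 ≈ 4.065.
The tax multiplier is −c × k ≈ −3.512, so ΔY = k × (−c·ΔT) = (+€364.608 billion) / 0.246 ≈ +€1,482.1 billion.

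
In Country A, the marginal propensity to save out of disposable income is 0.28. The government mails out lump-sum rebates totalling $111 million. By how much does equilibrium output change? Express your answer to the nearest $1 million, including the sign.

+$285 million

MPC = 1 − MPS = 1 − 0.28 = 0.72.
A lump-sum tax change of −$111 million shifts disposable income by +$111 million; first-round consumption changes by −c × ΔT = −0.72 × (−$111 million) = +$79.92 million.
Expenditure multiplier = 1/(1 − MPC) = 1/(1 − 0.72) = 1/0.28 ≈ 3.571.
The tax multiplier is −c × k ≈ −2.571, so ΔY = k × (−c·ΔT) = (+$79.92 million) / 0.28 ≈ +$285 million.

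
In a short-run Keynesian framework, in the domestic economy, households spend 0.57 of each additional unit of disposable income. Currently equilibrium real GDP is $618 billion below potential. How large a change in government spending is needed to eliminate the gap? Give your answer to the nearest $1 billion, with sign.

Spending multiplier = 1/(1 − MPC) = 1/(1 − 0.57) = 1/0.43 ≈ 2.326.
Need ΔY = +$618 billion, so ΔG = ΔY/k = (+$618 billion) × 0.43 ≈ +$266 billion.
The government should increase government spending by $266 billion.

+$266 billion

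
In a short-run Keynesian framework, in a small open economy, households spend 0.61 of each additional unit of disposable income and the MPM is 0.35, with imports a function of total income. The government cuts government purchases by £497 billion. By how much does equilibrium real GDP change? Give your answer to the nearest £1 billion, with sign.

−£672 billion

Spending multiplier = 1/(1 − c + m) = 1/(1 − 0.61 + 0.35) = 1/0.74 ≈ 1.351.
ΔY = k × ΔG = (−£497 billion) / 0.74 ≈ −£672 billion.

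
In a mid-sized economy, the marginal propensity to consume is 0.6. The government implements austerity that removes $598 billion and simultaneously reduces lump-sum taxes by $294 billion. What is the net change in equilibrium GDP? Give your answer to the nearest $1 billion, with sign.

Expenditure multiplier = 1/(1 − MPC) = 1/(1 − 0.6) = 1/0.4 = 2.5.
ΔG contributes k·ΔG = (−$598 billion) / 0.4 = −$1,495 billion.
ΔT of −$294 billion changes first-round spending by −c·ΔT = +$176.4 billion, contributing k·(−c·ΔT) = (+$176.4 billion) / 0.4 = +$441 billion.
Net ΔY = k(ΔG − c·ΔT) = (−$421.6 billion) / 0.4 = −$1,054 billion.

−$1,054 billion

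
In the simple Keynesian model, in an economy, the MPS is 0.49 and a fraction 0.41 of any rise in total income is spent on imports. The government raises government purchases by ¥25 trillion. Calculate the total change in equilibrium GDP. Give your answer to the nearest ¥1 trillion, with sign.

+¥28 trillion

MPC = 1 − MPS = 1 − 0.49 = 0.51.
Spending multiplier = 1/(1 − c + m) = 1/(1 − 0.51 + 0.41) = 1/0.9 ≈ 1.111.
ΔY = k × ΔG = (+¥25 trillion) / 0.9 ≈ +¥28 trillion.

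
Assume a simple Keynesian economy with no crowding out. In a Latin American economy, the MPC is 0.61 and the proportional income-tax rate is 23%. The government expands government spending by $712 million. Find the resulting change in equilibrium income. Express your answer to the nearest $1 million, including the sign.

Government-spending multiplier = 1/(1 − c(1−t)) = 1/(1 − 0.61×0.77) = 1/0.5303 ≈ 1.886.
ΔY = k × ΔG = (+$712 million) / 0.5303 ≈ +$1,343 million.

+$1,343 million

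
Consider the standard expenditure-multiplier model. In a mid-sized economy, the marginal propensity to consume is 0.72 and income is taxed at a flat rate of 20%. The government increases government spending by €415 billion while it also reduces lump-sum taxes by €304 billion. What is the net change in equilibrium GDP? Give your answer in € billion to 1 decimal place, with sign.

+€1,495.0 billion

Expenditure multiplier = 1/(1 − c(1−t)) = 1/(1 − 0.72×0.8) = 1/0.424 ≈ 2.358.
ΔG contributes k·ΔG = (+€415 billion) / 0.424 ≈ +€978.8 billion.
ΔT of −€304 billion changes first-round spending by −c·ΔT = +€218.88 billion, contributing k·(−c·ΔT) = (+€218.88 billion) / 0.424 ≈ +€516.2 billion.
Net ΔY = k(ΔG − c·ΔT) = (+€633.88 billion) / 0.424 = +€1,495 billion.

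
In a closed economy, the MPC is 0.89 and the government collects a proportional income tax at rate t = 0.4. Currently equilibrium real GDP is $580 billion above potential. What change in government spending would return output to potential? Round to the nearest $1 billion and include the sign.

Spending multiplier = 1/(1 − c(1−t)) = 1/(1 − 0.89×0.6) = 1/0.466 ≈ 2.146.
Need ΔY = −$580 billion, so ΔG = ΔY/k = (−$580 billion) × 0.466 ≈ −$270 billion.
The government should cut government spending by $270 billion.

−$270 billion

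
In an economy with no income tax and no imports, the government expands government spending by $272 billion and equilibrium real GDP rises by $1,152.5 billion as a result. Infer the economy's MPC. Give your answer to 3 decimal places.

0.764

Implied spending multiplier k = ΔY/ΔG = 1,152.5/272 ≈ 4.2371.
Since k = 1/(1 − MPC), MPC = 1 − 1/k = 1 − ΔG/ΔY = 1 − 272/1,152.5 ≈ 0.764.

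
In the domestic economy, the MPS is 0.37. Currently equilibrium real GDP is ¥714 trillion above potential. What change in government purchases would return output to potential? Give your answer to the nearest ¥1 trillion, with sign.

−¥264 trillion

MPC = 1 − MPS = 1 − 0.37 = 0.63.
Spending multiplier = 1/(1 − MPC) = 1/(1 − 0.63) = 1/0.37 ≈ 2.703.
Need ΔY = −¥714 trillion, so ΔG = ΔY/k = (−¥714 trillion) × 0.37 ≈ −¥264 trillion.
The government should cut government purchases by ¥264 trillion.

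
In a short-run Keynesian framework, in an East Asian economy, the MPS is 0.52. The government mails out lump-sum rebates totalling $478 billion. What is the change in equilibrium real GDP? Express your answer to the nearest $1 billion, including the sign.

+$441 billion

MPC = 1 − MPS = 1 − 0.52 = 0.48.
A lump-sum tax change of −$478 billion shifts disposable income by +$478 billion; first-round consumption changes by −c × ΔT = −0.48 × (−$478 billion) = +$229.44 billion.
Expenditure multiplier = 1/(1 − MPC) = 1/(1 − 0.48) = 1/0.52 ≈ 1.923.
The tax multiplier is −c × k ≈ −0.923, so ΔY = k × (−c·ΔT) = (+$229.44 billion) / 0.52 ≈ +$441 billion.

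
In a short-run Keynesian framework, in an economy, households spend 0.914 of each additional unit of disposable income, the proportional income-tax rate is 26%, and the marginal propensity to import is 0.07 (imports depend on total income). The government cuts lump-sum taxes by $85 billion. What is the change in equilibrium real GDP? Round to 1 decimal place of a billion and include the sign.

A lump-sum tax change of −$85 billion shifts disposable income by +$85 billion; first-round consumption changes by −c × ΔT = −0.914 × (−$85 billion) = +$77.69 billion.
Expenditure multiplier = 1/(1 − c(1−t) + m) = 1/(1 − 0.914×0.74 + 0.07) = 1/0.39364 ≈ 2.54.
The tax multiplier is −c × k ≈ −2.322, so ΔY = k × (−c·ΔT) = (+$77.69 billion) / 0.39364 ≈ +$197.4 billion.

+$197.4 billion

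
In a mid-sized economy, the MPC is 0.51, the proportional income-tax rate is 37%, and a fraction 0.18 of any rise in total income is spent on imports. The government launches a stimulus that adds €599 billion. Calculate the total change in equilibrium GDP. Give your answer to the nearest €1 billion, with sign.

+€698 billion

Spending multiplier = 1/(1 − c(1−t) + m) = 1/(1 − 0.51×0.63 + 0.18) = 1/0.8587 ≈ 1.165.
ΔY = k × ΔG = (+€599 billion) / 0.8587 ≈ +€698 billion.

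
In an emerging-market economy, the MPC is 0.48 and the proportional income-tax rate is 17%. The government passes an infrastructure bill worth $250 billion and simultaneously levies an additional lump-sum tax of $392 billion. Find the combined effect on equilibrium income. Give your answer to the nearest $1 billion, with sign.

Expenditure multiplier = 1/(1 − c(1−t)) = 1/(1 − 0.48×0.83) = 1/0.6016 ≈ 1.662.
ΔG contributes k·ΔG = (+$250 billion) / 0.6016 ≈ +$415.6 billion.
ΔT of +$392 billion changes first-round spending by −c·ΔT = −$188.16 billion, contributing k·(−c·ΔT) = (−$188.16 billion) / 0.6016 ≈ −$312.8 billion.
Net ΔY = k(ΔG − c·ΔT) = (+$61.84 billion) / 0.6016 ≈ +$103 billion.

+$103 billion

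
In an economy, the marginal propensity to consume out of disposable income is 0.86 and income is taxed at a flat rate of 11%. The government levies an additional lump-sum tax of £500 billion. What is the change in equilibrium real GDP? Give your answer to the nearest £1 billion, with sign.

A lump-sum tax change of +£500 billion shifts disposable income by −£500 billion; first-round consumption changes by −c × ΔT = −0.86 × (+£500 billion) = −£430 billion.
Expenditure multiplier = 1/(1 − c(1−t)) = 1/(1 − 0.86×0.89) = 1/0.2346 ≈ 4.263.
The tax multiplier is −c × k ≈ −3.666, so ΔY = k × (−c·ΔT) = (−£430 billion) / 0.2346 ≈ −£1,833 billion.

−£1,833 billion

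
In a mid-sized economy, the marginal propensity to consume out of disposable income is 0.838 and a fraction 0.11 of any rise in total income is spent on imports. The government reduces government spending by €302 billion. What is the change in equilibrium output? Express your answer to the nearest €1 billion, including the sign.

Spending multiplier = 1/(1 − c + m) = 1/(1 − 0.838 + 0.11) = 1/0.272 ≈ 3.676.
ΔY = k × ΔG = (−€302 billion) / 0.272 ≈ −€1,110 billion.

−€1,110 billion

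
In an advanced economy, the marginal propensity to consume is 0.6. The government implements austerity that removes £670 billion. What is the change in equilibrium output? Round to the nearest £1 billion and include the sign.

−£1,675 billion

Expenditure multiplier = 1/(1 − MPC) = 1/(1 − 0.6) = 1/0.4 = 2.5.
ΔY = k × ΔG = (−£670 billion) / 0.4 = −£1,675 billion.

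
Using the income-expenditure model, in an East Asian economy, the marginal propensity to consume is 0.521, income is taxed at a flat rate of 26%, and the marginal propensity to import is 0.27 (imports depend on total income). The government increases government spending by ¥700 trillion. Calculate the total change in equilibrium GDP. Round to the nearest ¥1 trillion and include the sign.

+¥791 trillion

Spending multiplier = 1/(1 − c(1−t) + m) = 1/(1 − 0.521×0.74 + 0.27) = 1/0.88446 ≈ 1.131.
ΔY = k × ΔG = (+¥700 trillion) / 0.88446 ≈ +¥791 trillion.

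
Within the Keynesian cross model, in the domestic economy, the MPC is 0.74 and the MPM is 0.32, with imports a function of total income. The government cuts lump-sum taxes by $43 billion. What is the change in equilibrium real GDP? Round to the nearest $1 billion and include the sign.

A lump-sum tax change of −$43 billion shifts disposable income by +$43 billion; first-round consumption changes by −c × ΔT = −0.74 × (−$43 billion) = +$31.82 billion.
Expenditure multiplier = 1/(1 − c + m) = 1/(1 − 0.74 + 0.32) = 1/0.58 ≈ 1.724.
The tax multiplier is −c × k ≈ −1.276, so ΔY = k × (−c·ΔT) = (+$31.82 billion) / 0.58 ≈ +$55 billion.

+$55 billion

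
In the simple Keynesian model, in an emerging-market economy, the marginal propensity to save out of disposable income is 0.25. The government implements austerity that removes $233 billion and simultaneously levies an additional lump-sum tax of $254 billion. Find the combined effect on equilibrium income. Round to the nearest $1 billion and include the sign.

MPC = 1 − MPS = 1 − 0.25 = 0.75.
Expenditure multiplier = 1/(1 − MPC) = 1/(1 − 0.75) = 1/0.25 = 4.
ΔG contributes k·ΔG = (−$233 billion) / 0.25 = −$932 billion.
ΔT of +$254 billion changes first-round spending by −c·ΔT = −$190.5 billion, contributing k·(−c·ΔT) = (−$190.5 billion) / 0.25 = −$762 billion.
Net ΔY = k(ΔG − c·ΔT) = (−$423.5 billion) / 0.25 = −$1,694 billion.

−$1,694 billion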